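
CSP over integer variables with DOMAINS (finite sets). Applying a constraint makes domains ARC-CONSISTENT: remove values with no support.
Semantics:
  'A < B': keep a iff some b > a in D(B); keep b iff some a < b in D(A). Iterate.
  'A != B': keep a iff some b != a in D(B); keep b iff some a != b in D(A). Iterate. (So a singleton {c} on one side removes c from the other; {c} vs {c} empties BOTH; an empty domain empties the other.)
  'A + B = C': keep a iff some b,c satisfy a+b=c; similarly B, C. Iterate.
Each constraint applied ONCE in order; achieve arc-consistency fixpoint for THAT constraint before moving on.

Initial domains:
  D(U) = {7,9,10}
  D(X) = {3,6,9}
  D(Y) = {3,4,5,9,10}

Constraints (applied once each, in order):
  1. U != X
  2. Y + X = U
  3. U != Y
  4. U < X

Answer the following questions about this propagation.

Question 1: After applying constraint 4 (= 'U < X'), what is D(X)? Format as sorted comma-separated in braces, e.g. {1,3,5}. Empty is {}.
Answer: {}

Derivation:
Constraint 1 (U != X) on D(U)={7,9,10} D(X)={3,6,9}: no change
Constraint 2 (Y + X = U) on D(Y)={3,4,5,9,10} D(X)={3,6,9} D(U)={7,9,10}: Y {3,4,5,9,10}->{3,4}; X {3,6,9}->{3,6}
Constraint 3 (U != Y) on D(U)={7,9,10} D(Y)={3,4}: no change
Constraint 4 (U < X) on D(U)={7,9,10} D(X)={3,6}: U {7,9,10}->{}; X {3,6}->{}
So after constraint 4: D(X) = {}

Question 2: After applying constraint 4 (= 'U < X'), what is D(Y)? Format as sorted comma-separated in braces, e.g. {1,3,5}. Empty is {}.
Constraint 1 (U != X) on D(U)={7,9,10} D(X)={3,6,9}: no change
Constraint 2 (Y + X = U) on D(Y)={3,4,5,9,10} D(X)={3,6,9} D(U)={7,9,10}: Y {3,4,5,9,10}->{3,4}; X {3,6,9}->{3,6}
Constraint 3 (U != Y) on D(U)={7,9,10} D(Y)={3,4}: no change
Constraint 4 (U < X) on D(U)={7,9,10} D(X)={3,6}: U {7,9,10}->{}; X {3,6}->{}
So after constraint 4: D(Y) = {3,4}

Answer: {3,4}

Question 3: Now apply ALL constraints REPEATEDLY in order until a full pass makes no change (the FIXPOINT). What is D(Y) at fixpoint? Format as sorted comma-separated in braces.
Answer: {}

Derivation:
pass 0 (initial): D(Y)={3,4,5,9,10}
pass 1: U {7,9,10}->{}; X {3,6,9}->{}; Y {3,4,5,9,10}->{3,4}
pass 2: Y {3,4}->{}
pass 3: no change
Fixpoint after 3 passes: D(Y) = {}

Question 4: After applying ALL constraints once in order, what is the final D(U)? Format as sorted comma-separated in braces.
Constraint 1 (U != X) on D(U)={7,9,10} D(X)={3,6,9}: no change
Constraint 2 (Y + X = U) on D(Y)={3,4,5,9,10} D(X)={3,6,9} D(U)={7,9,10}: Y {3,4,5,9,10}->{3,4}; X {3,6,9}->{3,6}
Constraint 3 (U != Y) on D(U)={7,9,10} D(Y)={3,4}: no change
Constraint 4 (U < X) on D(U)={7,9,10} D(X)={3,6}: U {7,9,10}->{}; X {3,6}->{}
So after all 4 constraints: D(U) = {}

Answer: {}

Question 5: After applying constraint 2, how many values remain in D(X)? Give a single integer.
Constraint 1 (U != X) on D(U)={7,9,10} D(X)={3,6,9}: no change
Constraint 2 (Y + X = U) on D(Y)={3,4,5,9,10} D(X)={3,6,9} D(U)={7,9,10}: Y {3,4,5,9,10}->{3,4}; X {3,6,9}->{3,6}
So after constraint 2: D(X)={3,6}, size = 2

Answer: 2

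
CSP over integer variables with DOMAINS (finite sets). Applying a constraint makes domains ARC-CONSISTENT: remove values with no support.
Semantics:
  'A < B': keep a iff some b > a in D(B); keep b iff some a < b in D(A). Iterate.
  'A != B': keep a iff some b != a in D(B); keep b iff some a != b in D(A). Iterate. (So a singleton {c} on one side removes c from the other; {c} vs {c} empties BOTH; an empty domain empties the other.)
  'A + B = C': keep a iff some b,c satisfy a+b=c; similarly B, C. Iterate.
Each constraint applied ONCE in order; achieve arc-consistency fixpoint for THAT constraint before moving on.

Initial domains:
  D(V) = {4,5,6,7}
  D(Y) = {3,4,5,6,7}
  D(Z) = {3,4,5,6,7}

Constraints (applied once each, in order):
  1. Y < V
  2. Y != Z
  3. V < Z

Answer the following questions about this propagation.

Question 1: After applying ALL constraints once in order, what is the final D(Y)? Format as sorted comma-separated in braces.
Answer: {3,4,5,6}

Derivation:
Constraint 1 (Y < V) on D(Y)={3,4,5,6,7} D(V)={4,5,6,7}: Y {3,4,5,6,7}->{3,4,5,6}
Constraint 2 (Y != Z) on D(Y)={3,4,5,6} D(Z)={3,4,5,6,7}: no change
Constraint 3 (V < Z) on D(V)={4,5,6,7} D(Z)={3,4,5,6,7}: V {4,5,6,7}->{4,5,6}; Z {3,4,5,6,7}->{5,6,7}
So after all 3 constraints: D(Y) = {3,4,5,6}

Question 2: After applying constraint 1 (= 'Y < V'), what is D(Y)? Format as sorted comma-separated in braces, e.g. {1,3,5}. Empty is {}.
Constraint 1 (Y < V) on D(Y)={3,4,5,6,7} D(V)={4,5,6,7}: Y {3,4,5,6,7}->{3,4,5,6}
So after constraint 1: D(Y) = {3,4,5,6}

Answer: {3,4,5,6}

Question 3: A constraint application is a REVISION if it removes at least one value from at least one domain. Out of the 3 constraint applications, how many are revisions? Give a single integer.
Constraint 1 (Y < V) on D(Y)={3,4,5,6,7} D(V)={4,5,6,7}: Y {3,4,5,6,7}->{3,4,5,6} => REVISION
Constraint 2 (Y != Z) on D(Y)={3,4,5,6} D(Z)={3,4,5,6,7}: no change => not a revision
Constraint 3 (V < Z) on D(V)={4,5,6,7} D(Z)={3,4,5,6,7}: V {4,5,6,7}->{4,5,6}; Z {3,4,5,6,7}->{5,6,7} => REVISION
Total revisions = 2

Answer: 2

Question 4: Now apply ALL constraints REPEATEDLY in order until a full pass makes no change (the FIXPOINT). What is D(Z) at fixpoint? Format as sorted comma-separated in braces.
Answer: {5,6,7}

Derivation:
pass 0 (initial): D(Z)={3,4,5,6,7}
pass 1: V {4,5,6,7}->{4,5,6}; Y {3,4,5,6,7}->{3,4,5,6}; Z {3,4,5,6,7}->{5,6,7}
pass 2: Y {3,4,5,6}->{3,4,5}
pass 3: no change
Fixpoint after 3 passes: D(Z) = {5,6,7}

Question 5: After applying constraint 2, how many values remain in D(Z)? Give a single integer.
Answer: 5

Derivation:
Constraint 1 (Y < V) on D(Y)={3,4,5,6,7} D(V)={4,5,6,7}: Y {3,4,5,6,7}->{3,4,5,6}
Constraint 2 (Y != Z) on D(Y)={3,4,5,6} D(Z)={3,4,5,6,7}: no change
So after constraint 2: D(Z)={3,4,5,6,7}, size = 5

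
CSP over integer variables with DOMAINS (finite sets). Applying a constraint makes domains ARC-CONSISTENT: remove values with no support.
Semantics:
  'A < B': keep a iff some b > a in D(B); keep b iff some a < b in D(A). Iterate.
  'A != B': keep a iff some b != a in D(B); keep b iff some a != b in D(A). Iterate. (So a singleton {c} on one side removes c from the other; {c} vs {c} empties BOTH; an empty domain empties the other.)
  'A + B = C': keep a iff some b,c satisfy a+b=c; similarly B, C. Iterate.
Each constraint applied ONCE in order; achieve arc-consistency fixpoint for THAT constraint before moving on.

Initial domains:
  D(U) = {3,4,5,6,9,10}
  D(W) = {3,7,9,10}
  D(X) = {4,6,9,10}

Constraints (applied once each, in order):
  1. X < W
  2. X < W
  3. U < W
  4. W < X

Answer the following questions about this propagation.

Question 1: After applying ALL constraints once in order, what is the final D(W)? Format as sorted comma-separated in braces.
Answer: {7}

Derivation:
Constraint 1 (X < W) on D(X)={4,6,9,10} D(W)={3,7,9,10}: X {4,6,9,10}->{4,6,9}; W {3,7,9,10}->{7,9,10}
Constraint 2 (X < W) on D(X)={4,6,9} D(W)={7,9,10}: no change
Constraint 3 (U < W) on D(U)={3,4,5,6,9,10} D(W)={7,9,10}: U {3,4,5,6,9,10}->{3,4,5,6,9}
Constraint 4 (W < X) on D(W)={7,9,10} D(X)={4,6,9}: W {7,9,10}->{7}; X {4,6,9}->{9}
So after all 4 constraints: D(W) = {7}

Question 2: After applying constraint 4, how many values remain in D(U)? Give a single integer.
Answer: 5

Derivation:
Constraint 1 (X < W) on D(X)={4,6,9,10} D(W)={3,7,9,10}: X {4,6,9,10}->{4,6,9}; W {3,7,9,10}->{7,9,10}
Constraint 2 (X < W) on D(X)={4,6,9} D(W)={7,9,10}: no change
Constraint 3 (U < W) on D(U)={3,4,5,6,9,10} D(W)={7,9,10}: U {3,4,5,6,9,10}->{3,4,5,6,9}
Constraint 4 (W < X) on D(W)={7,9,10} D(X)={4,6,9}: W {7,9,10}->{7}; X {4,6,9}->{9}
So after constraint 4: D(U)={3,4,5,6,9}, size = 5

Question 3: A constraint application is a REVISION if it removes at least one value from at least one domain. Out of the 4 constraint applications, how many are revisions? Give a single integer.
Constraint 1 (X < W) on D(X)={4,6,9,10} D(W)={3,7,9,10}: X {4,6,9,10}->{4,6,9}; W {3,7,9,10}->{7,9,10} => REVISION
Constraint 2 (X < W) on D(X)={4,6,9} D(W)={7,9,10}: no change => not a revision
Constraint 3 (U < W) on D(U)={3,4,5,6,9,10} D(W)={7,9,10}: U {3,4,5,6,9,10}->{3,4,5,6,9} => REVISION
Constraint 4 (W < X) on D(W)={7,9,10} D(X)={4,6,9}: W {7,9,10}->{7}; X {4,6,9}->{9} => REVISION
Total revisions = 3

Answer: 3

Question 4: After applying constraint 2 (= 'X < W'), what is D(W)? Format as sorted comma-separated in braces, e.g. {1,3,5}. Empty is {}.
Answer: {7,9,10}

Derivation:
Constraint 1 (X < W) on D(X)={4,6,9,10} D(W)={3,7,9,10}: X {4,6,9,10}->{4,6,9}; W {3,7,9,10}->{7,9,10}
Constraint 2 (X < W) on D(X)={4,6,9} D(W)={7,9,10}: no change
So after constraint 2: D(W) = {7,9,10}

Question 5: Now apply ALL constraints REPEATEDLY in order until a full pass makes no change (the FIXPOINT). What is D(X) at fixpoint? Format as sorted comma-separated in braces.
Answer: {}

Derivation:
pass 0 (initial): D(X)={4,6,9,10}
pass 1: U {3,4,5,6,9,10}->{3,4,5,6,9}; W {3,7,9,10}->{7}; X {4,6,9,10}->{9}
pass 2: U {3,4,5,6,9}->{}; W {7}->{}; X {9}->{}
pass 3: no change
Fixpoint after 3 passes: D(X) = {}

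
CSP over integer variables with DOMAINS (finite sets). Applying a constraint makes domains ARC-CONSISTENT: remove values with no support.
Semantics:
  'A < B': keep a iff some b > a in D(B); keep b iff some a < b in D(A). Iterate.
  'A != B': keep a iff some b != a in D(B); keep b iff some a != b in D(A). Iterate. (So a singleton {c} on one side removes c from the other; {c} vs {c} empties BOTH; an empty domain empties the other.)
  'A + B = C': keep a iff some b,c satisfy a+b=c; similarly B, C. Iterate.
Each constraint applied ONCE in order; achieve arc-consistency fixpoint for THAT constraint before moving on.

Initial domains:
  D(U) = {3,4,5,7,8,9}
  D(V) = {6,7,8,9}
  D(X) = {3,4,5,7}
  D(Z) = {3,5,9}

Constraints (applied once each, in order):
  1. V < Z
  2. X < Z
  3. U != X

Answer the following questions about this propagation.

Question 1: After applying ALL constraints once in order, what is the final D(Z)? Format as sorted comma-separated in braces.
Answer: {9}

Derivation:
Constraint 1 (V < Z) on D(V)={6,7,8,9} D(Z)={3,5,9}: V {6,7,8,9}->{6,7,8}; Z {3,5,9}->{9}
Constraint 2 (X < Z) on D(X)={3,4,5,7} D(Z)={9}: no change
Constraint 3 (U != X) on D(U)={3,4,5,7,8,9} D(X)={3,4,5,7}: no change
So after all 3 constraints: D(Z) = {9}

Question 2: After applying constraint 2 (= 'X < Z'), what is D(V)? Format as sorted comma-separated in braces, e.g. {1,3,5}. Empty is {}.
Constraint 1 (V < Z) on D(V)={6,7,8,9} D(Z)={3,5,9}: V {6,7,8,9}->{6,7,8}; Z {3,5,9}->{9}
Constraint 2 (X < Z) on D(X)={3,4,5,7} D(Z)={9}: no change
So after constraint 2: D(V) = {6,7,8}

Answer: {6,7,8}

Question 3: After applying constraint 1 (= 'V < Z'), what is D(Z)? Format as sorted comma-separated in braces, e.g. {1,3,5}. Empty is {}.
Answer: {9}

Derivation:
Constraint 1 (V < Z) on D(V)={6,7,8,9} D(Z)={3,5,9}: V {6,7,8,9}->{6,7,8}; Z {3,5,9}->{9}
So after constraint 1: D(Z) = {9}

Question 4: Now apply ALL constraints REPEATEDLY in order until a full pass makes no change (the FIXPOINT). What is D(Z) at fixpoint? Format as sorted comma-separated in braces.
Answer: {9}

Derivation:
pass 0 (initial): D(Z)={3,5,9}
pass 1: V {6,7,8,9}->{6,7,8}; Z {3,5,9}->{9}
pass 2: no change
Fixpoint after 2 passes: D(Z) = {9}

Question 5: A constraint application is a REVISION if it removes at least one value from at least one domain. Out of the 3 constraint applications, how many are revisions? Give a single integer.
Constraint 1 (V < Z) on D(V)={6,7,8,9} D(Z)={3,5,9}: V {6,7,8,9}->{6,7,8}; Z {3,5,9}->{9} => REVISION
Constraint 2 (X < Z) on D(X)={3,4,5,7} D(Z)={9}: no change => not a revision
Constraint 3 (U != X) on D(U)={3,4,5,7,8,9} D(X)={3,4,5,7}: no change => not a revision
Total revisions = 1

Answer: 1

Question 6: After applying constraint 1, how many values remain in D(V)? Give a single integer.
Answer: 3

Derivation:
Constraint 1 (V < Z) on D(V)={6,7,8,9} D(Z)={3,5,9}: V {6,7,8,9}->{6,7,8}; Z {3,5,9}->{9}
So after constraint 1: D(V)={6,7,8}, size = 3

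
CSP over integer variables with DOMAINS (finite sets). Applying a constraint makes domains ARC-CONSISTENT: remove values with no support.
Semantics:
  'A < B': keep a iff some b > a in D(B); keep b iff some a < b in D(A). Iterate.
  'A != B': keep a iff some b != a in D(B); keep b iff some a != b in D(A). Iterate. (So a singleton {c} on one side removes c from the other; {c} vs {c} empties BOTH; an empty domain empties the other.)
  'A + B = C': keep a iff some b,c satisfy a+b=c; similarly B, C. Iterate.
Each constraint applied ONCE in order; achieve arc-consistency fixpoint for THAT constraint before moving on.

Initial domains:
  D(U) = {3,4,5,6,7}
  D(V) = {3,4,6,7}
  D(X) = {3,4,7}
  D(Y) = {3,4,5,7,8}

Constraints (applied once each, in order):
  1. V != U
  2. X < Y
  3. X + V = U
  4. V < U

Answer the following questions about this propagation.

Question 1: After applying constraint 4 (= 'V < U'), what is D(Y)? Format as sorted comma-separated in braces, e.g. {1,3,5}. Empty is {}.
Constraint 1 (V != U) on D(V)={3,4,6,7} D(U)={3,4,5,6,7}: no change
Constraint 2 (X < Y) on D(X)={3,4,7} D(Y)={3,4,5,7,8}: Y {3,4,5,7,8}->{4,5,7,8}
Constraint 3 (X + V = U) on D(X)={3,4,7} D(V)={3,4,6,7} D(U)={3,4,5,6,7}: X {3,4,7}->{3,4}; V {3,4,6,7}->{3,4}; U {3,4,5,6,7}->{6,7}
Constraint 4 (V < U) on D(V)={3,4} D(U)={6,7}: no change
So after constraint 4: D(Y) = {4,5,7,8}

Answer: {4,5,7,8}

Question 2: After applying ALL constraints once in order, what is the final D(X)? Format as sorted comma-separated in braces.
Answer: {3,4}

Derivation:
Constraint 1 (V != U) on D(V)={3,4,6,7} D(U)={3,4,5,6,7}: no change
Constraint 2 (X < Y) on D(X)={3,4,7} D(Y)={3,4,5,7,8}: Y {3,4,5,7,8}->{4,5,7,8}
Constraint 3 (X + V = U) on D(X)={3,4,7} D(V)={3,4,6,7} D(U)={3,4,5,6,7}: X {3,4,7}->{3,4}; V {3,4,6,7}->{3,4}; U {3,4,5,6,7}->{6,7}
Constraint 4 (V < U) on D(V)={3,4} D(U)={6,7}: no change
So after all 4 constraints: D(X) = {3,4}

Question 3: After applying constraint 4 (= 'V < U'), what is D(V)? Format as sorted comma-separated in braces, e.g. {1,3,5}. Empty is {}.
Answer: {3,4}

Derivation:
Constraint 1 (V != U) on D(V)={3,4,6,7} D(U)={3,4,5,6,7}: no change
Constraint 2 (X < Y) on D(X)={3,4,7} D(Y)={3,4,5,7,8}: Y {3,4,5,7,8}->{4,5,7,8}
Constraint 3 (X + V = U) on D(X)={3,4,7} D(V)={3,4,6,7} D(U)={3,4,5,6,7}: X {3,4,7}->{3,4}; V {3,4,6,7}->{3,4}; U {3,4,5,6,7}->{6,7}
Constraint 4 (V < U) on D(V)={3,4} D(U)={6,7}: no change
So after constraint 4: D(V) = {3,4}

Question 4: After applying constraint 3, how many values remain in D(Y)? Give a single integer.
Constraint 1 (V != U) on D(V)={3,4,6,7} D(U)={3,4,5,6,7}: no change
Constraint 2 (X < Y) on D(X)={3,4,7} D(Y)={3,4,5,7,8}: Y {3,4,5,7,8}->{4,5,7,8}
Constraint 3 (X + V = U) on D(X)={3,4,7} D(V)={3,4,6,7} D(U)={3,4,5,6,7}: X {3,4,7}->{3,4}; V {3,4,6,7}->{3,4}; U {3,4,5,6,7}->{6,7}
So after constraint 3: D(Y)={4,5,7,8}, size = 4

Answer: 4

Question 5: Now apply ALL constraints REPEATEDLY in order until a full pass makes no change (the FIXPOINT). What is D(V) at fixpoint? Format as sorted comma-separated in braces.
Answer: {3,4}

Derivation:
pass 0 (initial): D(V)={3,4,6,7}
pass 1: U {3,4,5,6,7}->{6,7}; V {3,4,6,7}->{3,4}; X {3,4,7}->{3,4}; Y {3,4,5,7,8}->{4,5,7,8}
pass 2: no change
Fixpoint after 2 passes: D(V) = {3,4}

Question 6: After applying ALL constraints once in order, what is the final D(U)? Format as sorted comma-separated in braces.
Answer: {6,7}

Derivation:
Constraint 1 (V != U) on D(V)={3,4,6,7} D(U)={3,4,5,6,7}: no change
Constraint 2 (X < Y) on D(X)={3,4,7} D(Y)={3,4,5,7,8}: Y {3,4,5,7,8}->{4,5,7,8}
Constraint 3 (X + V = U) on D(X)={3,4,7} D(V)={3,4,6,7} D(U)={3,4,5,6,7}: X {3,4,7}->{3,4}; V {3,4,6,7}->{3,4}; U {3,4,5,6,7}->{6,7}
Constraint 4 (V < U) on D(V)={3,4} D(U)={6,7}: no change
So after all 4 constraints: D(U) = {6,7}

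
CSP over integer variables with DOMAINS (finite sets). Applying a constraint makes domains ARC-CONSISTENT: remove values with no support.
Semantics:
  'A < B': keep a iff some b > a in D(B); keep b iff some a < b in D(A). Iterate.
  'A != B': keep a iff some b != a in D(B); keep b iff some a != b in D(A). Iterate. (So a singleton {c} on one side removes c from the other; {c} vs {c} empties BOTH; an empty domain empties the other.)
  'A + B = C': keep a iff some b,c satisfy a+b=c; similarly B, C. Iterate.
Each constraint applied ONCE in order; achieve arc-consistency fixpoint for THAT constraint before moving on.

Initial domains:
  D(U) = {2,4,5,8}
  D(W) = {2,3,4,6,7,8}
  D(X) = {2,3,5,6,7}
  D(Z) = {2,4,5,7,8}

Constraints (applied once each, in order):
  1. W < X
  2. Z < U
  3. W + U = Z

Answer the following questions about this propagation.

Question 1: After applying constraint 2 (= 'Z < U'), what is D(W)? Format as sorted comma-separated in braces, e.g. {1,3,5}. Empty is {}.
Constraint 1 (W < X) on D(W)={2,3,4,6,7,8} D(X)={2,3,5,6,7}: W {2,3,4,6,7,8}->{2,3,4,6}; X {2,3,5,6,7}->{3,5,6,7}
Constraint 2 (Z < U) on D(Z)={2,4,5,7,8} D(U)={2,4,5,8}: Z {2,4,5,7,8}->{2,4,5,7}; U {2,4,5,8}->{4,5,8}
So after constraint 2: D(W) = {2,3,4,6}

Answer: {2,3,4,6}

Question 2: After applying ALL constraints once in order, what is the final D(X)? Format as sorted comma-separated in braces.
Constraint 1 (W < X) on D(W)={2,3,4,6,7,8} D(X)={2,3,5,6,7}: W {2,3,4,6,7,8}->{2,3,4,6}; X {2,3,5,6,7}->{3,5,6,7}
Constraint 2 (Z < U) on D(Z)={2,4,5,7,8} D(U)={2,4,5,8}: Z {2,4,5,7,8}->{2,4,5,7}; U {2,4,5,8}->{4,5,8}
Constraint 3 (W + U = Z) on D(W)={2,3,4,6} D(U)={4,5,8} D(Z)={2,4,5,7}: W {2,3,4,6}->{2,3}; U {4,5,8}->{4,5}; Z {2,4,5,7}->{7}
So after all 3 constraints: D(X) = {3,5,6,7}

Answer: {3,5,6,7}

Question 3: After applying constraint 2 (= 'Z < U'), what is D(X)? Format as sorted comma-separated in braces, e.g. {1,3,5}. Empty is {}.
Answer: {3,5,6,7}

Derivation:
Constraint 1 (W < X) on D(W)={2,3,4,6,7,8} D(X)={2,3,5,6,7}: W {2,3,4,6,7,8}->{2,3,4,6}; X {2,3,5,6,7}->{3,5,6,7}
Constraint 2 (Z < U) on D(Z)={2,4,5,7,8} D(U)={2,4,5,8}: Z {2,4,5,7,8}->{2,4,5,7}; U {2,4,5,8}->{4,5,8}
So after constraint 2: D(X) = {3,5,6,7}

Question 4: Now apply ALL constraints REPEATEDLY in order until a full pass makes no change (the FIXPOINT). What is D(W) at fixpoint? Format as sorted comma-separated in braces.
Answer: {}

Derivation:
pass 0 (initial): D(W)={2,3,4,6,7,8}
pass 1: U {2,4,5,8}->{4,5}; W {2,3,4,6,7,8}->{2,3}; X {2,3,5,6,7}->{3,5,6,7}; Z {2,4,5,7,8}->{7}
pass 2: U {4,5}->{}; W {2,3}->{}; Z {7}->{}
pass 3: X {3,5,6,7}->{}
pass 4: no change
Fixpoint after 4 passes: D(W) = {}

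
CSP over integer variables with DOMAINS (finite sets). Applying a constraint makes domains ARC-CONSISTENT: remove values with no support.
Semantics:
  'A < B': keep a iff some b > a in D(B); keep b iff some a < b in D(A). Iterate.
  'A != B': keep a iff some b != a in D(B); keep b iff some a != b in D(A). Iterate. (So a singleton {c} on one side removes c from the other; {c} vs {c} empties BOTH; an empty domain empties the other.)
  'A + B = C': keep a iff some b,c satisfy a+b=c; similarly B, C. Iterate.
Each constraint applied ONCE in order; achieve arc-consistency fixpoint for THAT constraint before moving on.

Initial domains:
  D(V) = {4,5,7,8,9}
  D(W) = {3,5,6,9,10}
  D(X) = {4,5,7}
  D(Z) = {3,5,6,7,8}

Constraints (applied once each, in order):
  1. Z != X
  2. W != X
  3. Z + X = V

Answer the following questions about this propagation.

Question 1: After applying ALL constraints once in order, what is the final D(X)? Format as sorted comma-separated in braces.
Answer: {4,5}

Derivation:
Constraint 1 (Z != X) on D(Z)={3,5,6,7,8} D(X)={4,5,7}: no change
Constraint 2 (W != X) on D(W)={3,5,6,9,10} D(X)={4,5,7}: no change
Constraint 3 (Z + X = V) on D(Z)={3,5,6,7,8} D(X)={4,5,7} D(V)={4,5,7,8,9}: Z {3,5,6,7,8}->{3,5}; X {4,5,7}->{4,5}; V {4,5,7,8,9}->{7,8,9}
So after all 3 constraints: D(X) = {4,5}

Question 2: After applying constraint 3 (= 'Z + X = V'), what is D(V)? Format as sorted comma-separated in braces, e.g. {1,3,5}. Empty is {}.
Constraint 1 (Z != X) on D(Z)={3,5,6,7,8} D(X)={4,5,7}: no change
Constraint 2 (W != X) on D(W)={3,5,6,9,10} D(X)={4,5,7}: no change
Constraint 3 (Z + X = V) on D(Z)={3,5,6,7,8} D(X)={4,5,7} D(V)={4,5,7,8,9}: Z {3,5,6,7,8}->{3,5}; X {4,5,7}->{4,5}; V {4,5,7,8,9}->{7,8,9}
So after constraint 3: D(V) = {7,8,9}

Answer: {7,8,9}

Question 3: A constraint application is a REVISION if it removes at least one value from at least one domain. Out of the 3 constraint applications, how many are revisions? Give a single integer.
Answer: 1

Derivation:
Constraint 1 (Z != X) on D(Z)={3,5,6,7,8} D(X)={4,5,7}: no change => not a revision
Constraint 2 (W != X) on D(W)={3,5,6,9,10} D(X)={4,5,7}: no change => not a revision
Constraint 3 (Z + X = V) on D(Z)={3,5,6,7,8} D(X)={4,5,7} D(V)={4,5,7,8,9}: Z {3,5,6,7,8}->{3,5}; X {4,5,7}->{4,5}; V {4,5,7,8,9}->{7,8,9} => REVISION
Total revisions = 1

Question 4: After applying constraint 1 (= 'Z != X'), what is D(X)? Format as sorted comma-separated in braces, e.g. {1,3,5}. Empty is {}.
Constraint 1 (Z != X) on D(Z)={3,5,6,7,8} D(X)={4,5,7}: no change
So after constraint 1: D(X) = {4,5,7}

Answer: {4,5,7}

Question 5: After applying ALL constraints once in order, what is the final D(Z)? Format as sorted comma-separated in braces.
Constraint 1 (Z != X) on D(Z)={3,5,6,7,8} D(X)={4,5,7}: no change
Constraint 2 (W != X) on D(W)={3,5,6,9,10} D(X)={4,5,7}: no change
Constraint 3 (Z + X = V) on D(Z)={3,5,6,7,8} D(X)={4,5,7} D(V)={4,5,7,8,9}: Z {3,5,6,7,8}->{3,5}; X {4,5,7}->{4,5}; V {4,5,7,8,9}->{7,8,9}
So after all 3 constraints: D(Z) = {3,5}

Answer: {3,5}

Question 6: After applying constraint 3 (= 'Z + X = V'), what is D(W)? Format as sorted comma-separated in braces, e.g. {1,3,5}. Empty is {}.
Answer: {3,5,6,9,10}

Derivation:
Constraint 1 (Z != X) on D(Z)={3,5,6,7,8} D(X)={4,5,7}: no change
Constraint 2 (W != X) on D(W)={3,5,6,9,10} D(X)={4,5,7}: no change
Constraint 3 (Z + X = V) on D(Z)={3,5,6,7,8} D(X)={4,5,7} D(V)={4,5,7,8,9}: Z {3,5,6,7,8}->{3,5}; X {4,5,7}->{4,5}; V {4,5,7,8,9}->{7,8,9}
So after constraint 3: D(W) = {3,5,6,9,10}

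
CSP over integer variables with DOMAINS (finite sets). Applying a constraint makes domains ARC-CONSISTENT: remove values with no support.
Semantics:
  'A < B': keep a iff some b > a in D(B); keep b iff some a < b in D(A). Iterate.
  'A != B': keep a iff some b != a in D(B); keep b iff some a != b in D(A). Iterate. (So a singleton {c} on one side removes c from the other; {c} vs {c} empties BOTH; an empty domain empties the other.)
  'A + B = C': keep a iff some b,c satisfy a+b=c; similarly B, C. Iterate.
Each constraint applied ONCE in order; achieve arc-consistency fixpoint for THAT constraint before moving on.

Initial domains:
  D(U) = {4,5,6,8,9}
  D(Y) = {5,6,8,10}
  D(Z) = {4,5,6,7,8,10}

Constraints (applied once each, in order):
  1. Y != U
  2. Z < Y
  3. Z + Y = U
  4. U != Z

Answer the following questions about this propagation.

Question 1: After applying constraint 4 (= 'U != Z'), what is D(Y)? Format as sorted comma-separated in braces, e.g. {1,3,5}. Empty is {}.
Answer: {5}

Derivation:
Constraint 1 (Y != U) on D(Y)={5,6,8,10} D(U)={4,5,6,8,9}: no change
Constraint 2 (Z < Y) on D(Z)={4,5,6,7,8,10} D(Y)={5,6,8,10}: Z {4,5,6,7,8,10}->{4,5,6,7,8}
Constraint 3 (Z + Y = U) on D(Z)={4,5,6,7,8} D(Y)={5,6,8,10} D(U)={4,5,6,8,9}: Z {4,5,6,7,8}->{4}; Y {5,6,8,10}->{5}; U {4,5,6,8,9}->{9}
Constraint 4 (U != Z) on D(U)={9} D(Z)={4}: no change
So after constraint 4: D(Y) = {5}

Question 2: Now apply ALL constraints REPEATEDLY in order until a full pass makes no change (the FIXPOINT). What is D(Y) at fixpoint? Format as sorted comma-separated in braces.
pass 0 (initial): D(Y)={5,6,8,10}
pass 1: U {4,5,6,8,9}->{9}; Y {5,6,8,10}->{5}; Z {4,5,6,7,8,10}->{4}
pass 2: no change
Fixpoint after 2 passes: D(Y) = {5}

Answer: {5}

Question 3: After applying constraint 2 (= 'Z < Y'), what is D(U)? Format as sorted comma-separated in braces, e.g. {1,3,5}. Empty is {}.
Answer: {4,5,6,8,9}

Derivation:
Constraint 1 (Y != U) on D(Y)={5,6,8,10} D(U)={4,5,6,8,9}: no change
Constraint 2 (Z < Y) on D(Z)={4,5,6,7,8,10} D(Y)={5,6,8,10}: Z {4,5,6,7,8,10}->{4,5,6,7,8}
So after constraint 2: D(U) = {4,5,6,8,9}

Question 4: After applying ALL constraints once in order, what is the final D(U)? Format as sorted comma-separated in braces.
Answer: {9}

Derivation:
Constraint 1 (Y != U) on D(Y)={5,6,8,10} D(U)={4,5,6,8,9}: no change
Constraint 2 (Z < Y) on D(Z)={4,5,6,7,8,10} D(Y)={5,6,8,10}: Z {4,5,6,7,8,10}->{4,5,6,7,8}
Constraint 3 (Z + Y = U) on D(Z)={4,5,6,7,8} D(Y)={5,6,8,10} D(U)={4,5,6,8,9}: Z {4,5,6,7,8}->{4}; Y {5,6,8,10}->{5}; U {4,5,6,8,9}->{9}
Constraint 4 (U != Z) on D(U)={9} D(Z)={4}: no change
So after all 4 constraints: D(U) = {9}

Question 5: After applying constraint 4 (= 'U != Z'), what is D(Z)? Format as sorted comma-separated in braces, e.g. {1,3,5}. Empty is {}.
Constraint 1 (Y != U) on D(Y)={5,6,8,10} D(U)={4,5,6,8,9}: no change
Constraint 2 (Z < Y) on D(Z)={4,5,6,7,8,10} D(Y)={5,6,8,10}: Z {4,5,6,7,8,10}->{4,5,6,7,8}
Constraint 3 (Z + Y = U) on D(Z)={4,5,6,7,8} D(Y)={5,6,8,10} D(U)={4,5,6,8,9}: Z {4,5,6,7,8}->{4}; Y {5,6,8,10}->{5}; U {4,5,6,8,9}->{9}
Constraint 4 (U != Z) on D(U)={9} D(Z)={4}: no change
So after constraint 4: D(Z) = {4}

Answer: {4}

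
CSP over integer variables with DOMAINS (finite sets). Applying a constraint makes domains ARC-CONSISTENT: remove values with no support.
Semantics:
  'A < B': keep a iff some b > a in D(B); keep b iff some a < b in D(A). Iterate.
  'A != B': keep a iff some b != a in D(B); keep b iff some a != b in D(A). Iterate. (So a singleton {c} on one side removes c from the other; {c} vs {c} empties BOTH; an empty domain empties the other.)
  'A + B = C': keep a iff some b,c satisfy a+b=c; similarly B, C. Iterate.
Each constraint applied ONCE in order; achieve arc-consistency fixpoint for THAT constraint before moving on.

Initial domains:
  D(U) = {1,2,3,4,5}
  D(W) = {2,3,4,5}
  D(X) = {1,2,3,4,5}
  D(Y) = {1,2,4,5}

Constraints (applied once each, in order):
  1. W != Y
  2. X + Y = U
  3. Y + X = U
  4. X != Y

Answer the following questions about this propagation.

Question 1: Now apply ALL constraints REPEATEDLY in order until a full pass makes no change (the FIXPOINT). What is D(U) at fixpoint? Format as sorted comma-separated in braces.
pass 0 (initial): D(U)={1,2,3,4,5}
pass 1: U {1,2,3,4,5}->{2,3,4,5}; X {1,2,3,4,5}->{1,2,3,4}; Y {1,2,4,5}->{1,2,4}
pass 2: no change
Fixpoint after 2 passes: D(U) = {2,3,4,5}

Answer: {2,3,4,5}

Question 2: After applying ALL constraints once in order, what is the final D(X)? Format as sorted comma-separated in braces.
Constraint 1 (W != Y) on D(W)={2,3,4,5} D(Y)={1,2,4,5}: no change
Constraint 2 (X + Y = U) on D(X)={1,2,3,4,5} D(Y)={1,2,4,5} D(U)={1,2,3,4,5}: X {1,2,3,4,5}->{1,2,3,4}; Y {1,2,4,5}->{1,2,4}; U {1,2,3,4,5}->{2,3,4,5}
Constraint 3 (Y + X = U) on D(Y)={1,2,4} D(X)={1,2,3,4} D(U)={2,3,4,5}: no change
Constraint 4 (X != Y) on D(X)={1,2,3,4} D(Y)={1,2,4}: no change
So after all 4 constraints: D(X) = {1,2,3,4}

Answer: {1,2,3,4}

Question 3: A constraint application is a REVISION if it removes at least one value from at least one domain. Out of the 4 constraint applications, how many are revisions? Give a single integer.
Constraint 1 (W != Y) on D(W)={2,3,4,5} D(Y)={1,2,4,5}: no change => not a revision
Constraint 2 (X + Y = U) on D(X)={1,2,3,4,5} D(Y)={1,2,4,5} D(U)={1,2,3,4,5}: X {1,2,3,4,5}->{1,2,3,4}; Y {1,2,4,5}->{1,2,4}; U {1,2,3,4,5}->{2,3,4,5} => REVISION
Constraint 3 (Y + X = U) on D(Y)={1,2,4} D(X)={1,2,3,4} D(U)={2,3,4,5}: no change => not a revision
Constraint 4 (X != Y) on D(X)={1,2,3,4} D(Y)={1,2,4}: no change => not a revision
Total revisions = 1

Answer: 1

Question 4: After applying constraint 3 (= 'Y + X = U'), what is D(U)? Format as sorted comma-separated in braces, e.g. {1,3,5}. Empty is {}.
Answer: {2,3,4,5}

Derivation:
Constraint 1 (W != Y) on D(W)={2,3,4,5} D(Y)={1,2,4,5}: no change
Constraint 2 (X + Y = U) on D(X)={1,2,3,4,5} D(Y)={1,2,4,5} D(U)={1,2,3,4,5}: X {1,2,3,4,5}->{1,2,3,4}; Y {1,2,4,5}->{1,2,4}; U {1,2,3,4,5}->{2,3,4,5}
Constraint 3 (Y + X = U) on D(Y)={1,2,4} D(X)={1,2,3,4} D(U)={2,3,4,5}: no change
So after constraint 3: D(U) = {2,3,4,5}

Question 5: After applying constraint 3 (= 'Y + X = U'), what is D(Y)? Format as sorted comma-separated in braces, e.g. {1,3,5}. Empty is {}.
Answer: {1,2,4}

Derivation:
Constraint 1 (W != Y) on D(W)={2,3,4,5} D(Y)={1,2,4,5}: no change
Constraint 2 (X + Y = U) on D(X)={1,2,3,4,5} D(Y)={1,2,4,5} D(U)={1,2,3,4,5}: X {1,2,3,4,5}->{1,2,3,4}; Y {1,2,4,5}->{1,2,4}; U {1,2,3,4,5}->{2,3,4,5}
Constraint 3 (Y + X = U) on D(Y)={1,2,4} D(X)={1,2,3,4} D(U)={2,3,4,5}: no change
So after constraint 3: D(Y) = {1,2,4}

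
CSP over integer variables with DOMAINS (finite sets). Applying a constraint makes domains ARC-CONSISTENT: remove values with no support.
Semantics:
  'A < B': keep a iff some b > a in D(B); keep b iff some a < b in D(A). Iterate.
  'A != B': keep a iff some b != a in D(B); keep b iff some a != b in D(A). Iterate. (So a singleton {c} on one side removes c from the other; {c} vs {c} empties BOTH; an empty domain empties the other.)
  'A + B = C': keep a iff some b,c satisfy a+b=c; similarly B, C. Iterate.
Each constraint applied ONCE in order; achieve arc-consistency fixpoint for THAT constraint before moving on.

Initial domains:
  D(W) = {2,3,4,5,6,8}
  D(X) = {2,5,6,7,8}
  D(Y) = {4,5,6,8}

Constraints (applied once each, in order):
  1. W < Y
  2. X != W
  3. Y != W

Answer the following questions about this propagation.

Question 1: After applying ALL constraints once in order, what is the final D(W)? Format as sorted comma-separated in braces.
Constraint 1 (W < Y) on D(W)={2,3,4,5,6,8} D(Y)={4,5,6,8}: W {2,3,4,5,6,8}->{2,3,4,5,6}
Constraint 2 (X != W) on D(X)={2,5,6,7,8} D(W)={2,3,4,5,6}: no change
Constraint 3 (Y != W) on D(Y)={4,5,6,8} D(W)={2,3,4,5,6}: no change
So after all 3 constraints: D(W) = {2,3,4,5,6}

Answer: {2,3,4,5,6}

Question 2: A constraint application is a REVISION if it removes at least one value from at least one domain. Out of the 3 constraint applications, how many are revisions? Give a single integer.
Answer: 1

Derivation:
Constraint 1 (W < Y) on D(W)={2,3,4,5,6,8} D(Y)={4,5,6,8}: W {2,3,4,5,6,8}->{2,3,4,5,6} => REVISION
Constraint 2 (X != W) on D(X)={2,5,6,7,8} D(W)={2,3,4,5,6}: no change => not a revision
Constraint 3 (Y != W) on D(Y)={4,5,6,8} D(W)={2,3,4,5,6}: no change => not a revision
Total revisions = 1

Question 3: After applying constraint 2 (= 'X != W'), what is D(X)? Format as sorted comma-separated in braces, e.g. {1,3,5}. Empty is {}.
Answer: {2,5,6,7,8}

Derivation:
Constraint 1 (W < Y) on D(W)={2,3,4,5,6,8} D(Y)={4,5,6,8}: W {2,3,4,5,6,8}->{2,3,4,5,6}
Constraint 2 (X != W) on D(X)={2,5,6,7,8} D(W)={2,3,4,5,6}: no change
So after constraint 2: D(X) = {2,5,6,7,8}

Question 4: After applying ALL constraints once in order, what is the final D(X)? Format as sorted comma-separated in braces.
Answer: {2,5,6,7,8}

Derivation:
Constraint 1 (W < Y) on D(W)={2,3,4,5,6,8} D(Y)={4,5,6,8}: W {2,3,4,5,6,8}->{2,3,4,5,6}
Constraint 2 (X != W) on D(X)={2,5,6,7,8} D(W)={2,3,4,5,6}: no change
Constraint 3 (Y != W) on D(Y)={4,5,6,8} D(W)={2,3,4,5,6}: no change
So after all 3 constraints: D(X) = {2,5,6,7,8}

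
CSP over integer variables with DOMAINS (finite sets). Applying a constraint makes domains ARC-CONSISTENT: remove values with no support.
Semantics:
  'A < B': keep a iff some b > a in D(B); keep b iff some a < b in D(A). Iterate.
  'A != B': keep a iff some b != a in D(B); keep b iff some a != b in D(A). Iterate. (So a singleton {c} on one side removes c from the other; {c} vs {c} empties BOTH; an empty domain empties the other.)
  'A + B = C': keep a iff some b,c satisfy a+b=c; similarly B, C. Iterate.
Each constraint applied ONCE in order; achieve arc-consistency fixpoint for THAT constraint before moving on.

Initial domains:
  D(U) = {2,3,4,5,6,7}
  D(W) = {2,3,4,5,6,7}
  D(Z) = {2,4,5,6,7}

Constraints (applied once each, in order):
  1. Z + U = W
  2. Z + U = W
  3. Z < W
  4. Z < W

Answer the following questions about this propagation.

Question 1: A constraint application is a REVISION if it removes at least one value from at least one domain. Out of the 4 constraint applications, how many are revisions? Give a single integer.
Answer: 1

Derivation:
Constraint 1 (Z + U = W) on D(Z)={2,4,5,6,7} D(U)={2,3,4,5,6,7} D(W)={2,3,4,5,6,7}: Z {2,4,5,6,7}->{2,4,5}; U {2,3,4,5,6,7}->{2,3,4,5}; W {2,3,4,5,6,7}->{4,5,6,7} => REVISION
Constraint 2 (Z + U = W) on D(Z)={2,4,5} D(U)={2,3,4,5} D(W)={4,5,6,7}: no change => not a revision
Constraint 3 (Z < W) on D(Z)={2,4,5} D(W)={4,5,6,7}: no change => not a revision
Constraint 4 (Z < W) on D(Z)={2,4,5} D(W)={4,5,6,7}: no change => not a revision
Total revisions = 1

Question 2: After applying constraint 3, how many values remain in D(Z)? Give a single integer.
Answer: 3

Derivation:
Constraint 1 (Z + U = W) on D(Z)={2,4,5,6,7} D(U)={2,3,4,5,6,7} D(W)={2,3,4,5,6,7}: Z {2,4,5,6,7}->{2,4,5}; U {2,3,4,5,6,7}->{2,3,4,5}; W {2,3,4,5,6,7}->{4,5,6,7}
Constraint 2 (Z + U = W) on D(Z)={2,4,5} D(U)={2,3,4,5} D(W)={4,5,6,7}: no change
Constraint 3 (Z < W) on D(Z)={2,4,5} D(W)={4,5,6,7}: no change
So after constraint 3: D(Z)={2,4,5}, size = 3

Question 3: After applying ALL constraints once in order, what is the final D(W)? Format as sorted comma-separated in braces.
Constraint 1 (Z + U = W) on D(Z)={2,4,5,6,7} D(U)={2,3,4,5,6,7} D(W)={2,3,4,5,6,7}: Z {2,4,5,6,7}->{2,4,5}; U {2,3,4,5,6,7}->{2,3,4,5}; W {2,3,4,5,6,7}->{4,5,6,7}
Constraint 2 (Z + U = W) on D(Z)={2,4,5} D(U)={2,3,4,5} D(W)={4,5,6,7}: no change
Constraint 3 (Z < W) on D(Z)={2,4,5} D(W)={4,5,6,7}: no change
Constraint 4 (Z < W) on D(Z)={2,4,5} D(W)={4,5,6,7}: no change
So after all 4 constraints: D(W) = {4,5,6,7}

Answer: {4,5,6,7}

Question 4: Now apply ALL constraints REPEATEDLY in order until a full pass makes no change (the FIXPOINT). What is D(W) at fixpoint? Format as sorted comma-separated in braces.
pass 0 (initial): D(W)={2,3,4,5,6,7}
pass 1: U {2,3,4,5,6,7}->{2,3,4,5}; W {2,3,4,5,6,7}->{4,5,6,7}; Z {2,4,5,6,7}->{2,4,5}
pass 2: no change
Fixpoint after 2 passes: D(W) = {4,5,6,7}

Answer: {4,5,6,7}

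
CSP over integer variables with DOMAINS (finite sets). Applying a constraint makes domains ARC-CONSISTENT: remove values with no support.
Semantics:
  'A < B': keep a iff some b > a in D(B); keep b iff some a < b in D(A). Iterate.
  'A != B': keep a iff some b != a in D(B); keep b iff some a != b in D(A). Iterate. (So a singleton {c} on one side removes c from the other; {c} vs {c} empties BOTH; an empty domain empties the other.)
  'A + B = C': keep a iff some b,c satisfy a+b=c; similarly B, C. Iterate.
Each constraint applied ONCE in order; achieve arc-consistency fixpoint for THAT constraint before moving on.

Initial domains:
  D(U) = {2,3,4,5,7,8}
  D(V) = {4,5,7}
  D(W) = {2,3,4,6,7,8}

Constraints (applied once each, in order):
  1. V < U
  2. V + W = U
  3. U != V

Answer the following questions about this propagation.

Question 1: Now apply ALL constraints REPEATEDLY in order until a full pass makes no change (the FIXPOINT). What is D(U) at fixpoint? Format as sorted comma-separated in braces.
pass 0 (initial): D(U)={2,3,4,5,7,8}
pass 1: U {2,3,4,5,7,8}->{7,8}; V {4,5,7}->{4,5}; W {2,3,4,6,7,8}->{2,3,4}
pass 2: no change
Fixpoint after 2 passes: D(U) = {7,8}

Answer: {7,8}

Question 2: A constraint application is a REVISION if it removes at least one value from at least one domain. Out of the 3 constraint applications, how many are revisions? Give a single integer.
Constraint 1 (V < U) on D(V)={4,5,7} D(U)={2,3,4,5,7,8}: U {2,3,4,5,7,8}->{5,7,8} => REVISION
Constraint 2 (V + W = U) on D(V)={4,5,7} D(W)={2,3,4,6,7,8} D(U)={5,7,8}: V {4,5,7}->{4,5}; W {2,3,4,6,7,8}->{2,3,4}; U {5,7,8}->{7,8} => REVISION
Constraint 3 (U != V) on D(U)={7,8} D(V)={4,5}: no change => not a revision
Total revisions = 2

Answer: 2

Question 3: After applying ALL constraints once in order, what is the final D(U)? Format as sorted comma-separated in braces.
Constraint 1 (V < U) on D(V)={4,5,7} D(U)={2,3,4,5,7,8}: U {2,3,4,5,7,8}->{5,7,8}
Constraint 2 (V + W = U) on D(V)={4,5,7} D(W)={2,3,4,6,7,8} D(U)={5,7,8}: V {4,5,7}->{4,5}; W {2,3,4,6,7,8}->{2,3,4}; U {5,7,8}->{7,8}
Constraint 3 (U != V) on D(U)={7,8} D(V)={4,5}: no change
So after all 3 constraints: D(U) = {7,8}

Answer: {7,8}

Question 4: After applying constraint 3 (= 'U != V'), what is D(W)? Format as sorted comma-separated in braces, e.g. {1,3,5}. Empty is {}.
Constraint 1 (V < U) on D(V)={4,5,7} D(U)={2,3,4,5,7,8}: U {2,3,4,5,7,8}->{5,7,8}
Constraint 2 (V + W = U) on D(V)={4,5,7} D(W)={2,3,4,6,7,8} D(U)={5,7,8}: V {4,5,7}->{4,5}; W {2,3,4,6,7,8}->{2,3,4}; U {5,7,8}->{7,8}
Constraint 3 (U != V) on D(U)={7,8} D(V)={4,5}: no change
So after constraint 3: D(W) = {2,3,4}

Answer: {2,3,4}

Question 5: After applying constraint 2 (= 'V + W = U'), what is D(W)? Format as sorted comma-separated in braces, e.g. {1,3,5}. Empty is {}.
Answer: {2,3,4}

Derivation:
Constraint 1 (V < U) on D(V)={4,5,7} D(U)={2,3,4,5,7,8}: U {2,3,4,5,7,8}->{5,7,8}
Constraint 2 (V + W = U) on D(V)={4,5,7} D(W)={2,3,4,6,7,8} D(U)={5,7,8}: V {4,5,7}->{4,5}; W {2,3,4,6,7,8}->{2,3,4}; U {5,7,8}->{7,8}
So after constraint 2: D(W) = {2,3,4}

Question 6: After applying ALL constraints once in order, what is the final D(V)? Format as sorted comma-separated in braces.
Constraint 1 (V < U) on D(V)={4,5,7} D(U)={2,3,4,5,7,8}: U {2,3,4,5,7,8}->{5,7,8}
Constraint 2 (V + W = U) on D(V)={4,5,7} D(W)={2,3,4,6,7,8} D(U)={5,7,8}: V {4,5,7}->{4,5}; W {2,3,4,6,7,8}->{2,3,4}; U {5,7,8}->{7,8}
Constraint 3 (U != V) on D(U)={7,8} D(V)={4,5}: no change
So after all 3 constraints: D(V) = {4,5}

Answer: {4,5}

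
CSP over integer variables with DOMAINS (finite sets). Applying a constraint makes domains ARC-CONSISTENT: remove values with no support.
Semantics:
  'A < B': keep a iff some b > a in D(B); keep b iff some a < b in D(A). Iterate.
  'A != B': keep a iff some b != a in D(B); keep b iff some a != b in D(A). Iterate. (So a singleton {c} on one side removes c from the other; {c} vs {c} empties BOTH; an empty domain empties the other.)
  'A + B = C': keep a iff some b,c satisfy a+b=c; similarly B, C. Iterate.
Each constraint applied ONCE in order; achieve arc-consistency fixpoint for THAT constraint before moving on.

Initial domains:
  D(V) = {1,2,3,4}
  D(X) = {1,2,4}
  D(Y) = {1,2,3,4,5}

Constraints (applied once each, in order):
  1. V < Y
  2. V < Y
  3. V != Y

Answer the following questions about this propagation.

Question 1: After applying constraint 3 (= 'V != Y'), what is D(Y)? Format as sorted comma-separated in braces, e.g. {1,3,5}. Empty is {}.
Answer: {2,3,4,5}

Derivation:
Constraint 1 (V < Y) on D(V)={1,2,3,4} D(Y)={1,2,3,4,5}: Y {1,2,3,4,5}->{2,3,4,5}
Constraint 2 (V < Y) on D(V)={1,2,3,4} D(Y)={2,3,4,5}: no change
Constraint 3 (V != Y) on D(V)={1,2,3,4} D(Y)={2,3,4,5}: no change
So after constraint 3: D(Y) = {2,3,4,5}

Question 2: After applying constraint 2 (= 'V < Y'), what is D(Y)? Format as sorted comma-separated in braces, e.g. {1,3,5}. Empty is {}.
Constraint 1 (V < Y) on D(V)={1,2,3,4} D(Y)={1,2,3,4,5}: Y {1,2,3,4,5}->{2,3,4,5}
Constraint 2 (V < Y) on D(V)={1,2,3,4} D(Y)={2,3,4,5}: no change
So after constraint 2: D(Y) = {2,3,4,5}

Answer: {2,3,4,5}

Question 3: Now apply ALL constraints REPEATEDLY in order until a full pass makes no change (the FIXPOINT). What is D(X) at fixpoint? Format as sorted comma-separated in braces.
Answer: {1,2,4}

Derivation:
pass 0 (initial): D(X)={1,2,4}
pass 1: Y {1,2,3,4,5}->{2,3,4,5}
pass 2: no change
Fixpoint after 2 passes: D(X) = {1,2,4}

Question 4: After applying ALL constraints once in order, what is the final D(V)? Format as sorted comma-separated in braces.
Constraint 1 (V < Y) on D(V)={1,2,3,4} D(Y)={1,2,3,4,5}: Y {1,2,3,4,5}->{2,3,4,5}
Constraint 2 (V < Y) on D(V)={1,2,3,4} D(Y)={2,3,4,5}: no change
Constraint 3 (V != Y) on D(V)={1,2,3,4} D(Y)={2,3,4,5}: no change
So after all 3 constraints: D(V) = {1,2,3,4}

Answer: {1,2,3,4}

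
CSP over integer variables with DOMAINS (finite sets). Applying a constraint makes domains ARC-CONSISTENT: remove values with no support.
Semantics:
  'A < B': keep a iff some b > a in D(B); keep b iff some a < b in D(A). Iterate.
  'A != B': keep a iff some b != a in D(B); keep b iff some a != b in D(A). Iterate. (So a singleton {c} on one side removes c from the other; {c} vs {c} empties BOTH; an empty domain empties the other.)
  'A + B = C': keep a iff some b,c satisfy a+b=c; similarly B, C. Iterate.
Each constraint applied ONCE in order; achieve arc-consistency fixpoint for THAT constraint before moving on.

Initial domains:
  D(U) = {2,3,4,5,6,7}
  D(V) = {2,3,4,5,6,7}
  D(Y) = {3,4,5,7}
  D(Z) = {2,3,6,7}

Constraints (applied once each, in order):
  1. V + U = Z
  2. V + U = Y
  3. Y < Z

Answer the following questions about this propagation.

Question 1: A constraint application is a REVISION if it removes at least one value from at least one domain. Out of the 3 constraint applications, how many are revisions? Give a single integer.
Answer: 3

Derivation:
Constraint 1 (V + U = Z) on D(V)={2,3,4,5,6,7} D(U)={2,3,4,5,6,7} D(Z)={2,3,6,7}: V {2,3,4,5,6,7}->{2,3,4,5}; U {2,3,4,5,6,7}->{2,3,4,5}; Z {2,3,6,7}->{6,7} => REVISION
Constraint 2 (V + U = Y) on D(V)={2,3,4,5} D(U)={2,3,4,5} D(Y)={3,4,5,7}: Y {3,4,5,7}->{4,5,7} => REVISION
Constraint 3 (Y < Z) on D(Y)={4,5,7} D(Z)={6,7}: Y {4,5,7}->{4,5} => REVISION
Total revisions = 3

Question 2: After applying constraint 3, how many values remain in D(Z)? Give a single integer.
Answer: 2

Derivation:
Constraint 1 (V + U = Z) on D(V)={2,3,4,5,6,7} D(U)={2,3,4,5,6,7} D(Z)={2,3,6,7}: V {2,3,4,5,6,7}->{2,3,4,5}; U {2,3,4,5,6,7}->{2,3,4,5}; Z {2,3,6,7}->{6,7}
Constraint 2 (V + U = Y) on D(V)={2,3,4,5} D(U)={2,3,4,5} D(Y)={3,4,5,7}: Y {3,4,5,7}->{4,5,7}
Constraint 3 (Y < Z) on D(Y)={4,5,7} D(Z)={6,7}: Y {4,5,7}->{4,5}
So after constraint 3: D(Z)={6,7}, size = 2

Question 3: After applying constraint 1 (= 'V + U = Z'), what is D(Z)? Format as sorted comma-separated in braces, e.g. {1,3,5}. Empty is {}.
Answer: {6,7}

Derivation:
Constraint 1 (V + U = Z) on D(V)={2,3,4,5,6,7} D(U)={2,3,4,5,6,7} D(Z)={2,3,6,7}: V {2,3,4,5,6,7}->{2,3,4,5}; U {2,3,4,5,6,7}->{2,3,4,5}; Z {2,3,6,7}->{6,7}
So after constraint 1: D(Z) = {6,7}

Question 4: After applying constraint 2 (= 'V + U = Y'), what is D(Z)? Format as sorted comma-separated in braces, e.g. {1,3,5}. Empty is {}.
Answer: {6,7}

Derivation:
Constraint 1 (V + U = Z) on D(V)={2,3,4,5,6,7} D(U)={2,3,4,5,6,7} D(Z)={2,3,6,7}: V {2,3,4,5,6,7}->{2,3,4,5}; U {2,3,4,5,6,7}->{2,3,4,5}; Z {2,3,6,7}->{6,7}
Constraint 2 (V + U = Y) on D(V)={2,3,4,5} D(U)={2,3,4,5} D(Y)={3,4,5,7}: Y {3,4,5,7}->{4,5,7}
So after constraint 2: D(Z) = {6,7}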